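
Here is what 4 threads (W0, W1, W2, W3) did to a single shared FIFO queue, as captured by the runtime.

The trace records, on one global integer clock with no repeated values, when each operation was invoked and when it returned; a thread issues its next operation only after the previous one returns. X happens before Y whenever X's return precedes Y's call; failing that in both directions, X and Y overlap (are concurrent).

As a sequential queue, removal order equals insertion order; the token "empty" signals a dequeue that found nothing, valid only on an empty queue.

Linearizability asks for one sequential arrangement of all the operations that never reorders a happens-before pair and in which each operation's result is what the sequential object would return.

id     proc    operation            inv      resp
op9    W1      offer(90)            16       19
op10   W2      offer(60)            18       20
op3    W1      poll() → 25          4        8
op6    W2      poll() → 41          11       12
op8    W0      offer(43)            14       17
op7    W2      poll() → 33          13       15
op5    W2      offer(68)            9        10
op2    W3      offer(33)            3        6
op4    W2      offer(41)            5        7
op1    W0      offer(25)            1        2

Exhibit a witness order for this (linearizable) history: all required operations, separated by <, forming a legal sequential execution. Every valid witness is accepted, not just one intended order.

op1 < op3 < op4 < op2 < op5 < op6 < op7 < op8 < op9 < op10

1. op1 offer(25), leaving queue <25>
2. op3 poll() → 25, leaving queue <>
3. op4 offer(41), leaving queue <41>
4. op2 offer(33), leaving queue <41,33>
5. op5 offer(68), leaving queue <41,33,68>
6. op6 poll() → 41, leaving queue <33,68>
7. op7 poll() → 33, leaving queue <68>
8. op8 offer(43), leaving queue <68,43>
9. op9 offer(90), leaving queue <68,43,90>
10. op10 offer(60), leaving queue <68,43,90,60>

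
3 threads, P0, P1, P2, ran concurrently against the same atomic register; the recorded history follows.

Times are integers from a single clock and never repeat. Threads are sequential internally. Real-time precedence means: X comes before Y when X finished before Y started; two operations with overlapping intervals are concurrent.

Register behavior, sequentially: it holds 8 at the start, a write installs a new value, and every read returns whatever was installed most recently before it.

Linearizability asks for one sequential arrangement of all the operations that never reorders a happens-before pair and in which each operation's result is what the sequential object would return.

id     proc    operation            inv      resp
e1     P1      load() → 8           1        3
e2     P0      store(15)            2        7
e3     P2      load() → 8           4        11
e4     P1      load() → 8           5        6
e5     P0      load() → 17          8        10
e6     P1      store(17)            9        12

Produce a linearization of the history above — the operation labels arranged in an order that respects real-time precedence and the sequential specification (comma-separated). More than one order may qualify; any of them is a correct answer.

after step 1 (e1 load() → 8): value 8
after step 2 (e3 load() → 8): value 8
after step 3 (e4 load() → 8): value 8
after step 4 (e2 store(15)): value 15
after step 5 (e6 store(17)): value 17
after step 6 (e5 load() → 17): value 17

e1, e3, e4, e2, e6, e5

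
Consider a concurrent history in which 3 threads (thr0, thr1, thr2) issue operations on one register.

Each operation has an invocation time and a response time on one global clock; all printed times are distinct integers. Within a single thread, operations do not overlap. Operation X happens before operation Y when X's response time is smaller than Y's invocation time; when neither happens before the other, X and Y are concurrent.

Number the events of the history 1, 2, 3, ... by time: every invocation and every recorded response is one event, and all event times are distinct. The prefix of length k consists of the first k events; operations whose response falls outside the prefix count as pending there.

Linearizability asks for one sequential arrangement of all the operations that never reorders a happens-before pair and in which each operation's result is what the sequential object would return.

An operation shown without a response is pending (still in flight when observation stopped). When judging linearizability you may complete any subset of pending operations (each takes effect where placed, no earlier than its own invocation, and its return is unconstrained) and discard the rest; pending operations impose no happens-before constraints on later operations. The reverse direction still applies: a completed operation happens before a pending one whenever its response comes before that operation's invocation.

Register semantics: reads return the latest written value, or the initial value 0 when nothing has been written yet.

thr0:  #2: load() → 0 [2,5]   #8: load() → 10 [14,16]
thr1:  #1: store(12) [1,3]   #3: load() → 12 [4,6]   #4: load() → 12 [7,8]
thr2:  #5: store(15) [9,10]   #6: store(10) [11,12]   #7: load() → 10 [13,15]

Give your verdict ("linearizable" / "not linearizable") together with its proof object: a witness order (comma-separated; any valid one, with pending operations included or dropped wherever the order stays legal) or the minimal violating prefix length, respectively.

linearizable — witness: #2, #1, #3, #4, #5, #6, #7, #8

after step 1 (#2 load() → 0): value 0
after step 2 (#1 store(12)): value 12
after step 3 (#3 load() → 12): value 12
after step 4 (#4 load() → 12): value 12
after step 5 (#5 store(15)): value 15
after step 6 (#6 store(10)): value 10
after step 7 (#7 load() → 10): value 10
after step 8 (#8 load() → 10): value 10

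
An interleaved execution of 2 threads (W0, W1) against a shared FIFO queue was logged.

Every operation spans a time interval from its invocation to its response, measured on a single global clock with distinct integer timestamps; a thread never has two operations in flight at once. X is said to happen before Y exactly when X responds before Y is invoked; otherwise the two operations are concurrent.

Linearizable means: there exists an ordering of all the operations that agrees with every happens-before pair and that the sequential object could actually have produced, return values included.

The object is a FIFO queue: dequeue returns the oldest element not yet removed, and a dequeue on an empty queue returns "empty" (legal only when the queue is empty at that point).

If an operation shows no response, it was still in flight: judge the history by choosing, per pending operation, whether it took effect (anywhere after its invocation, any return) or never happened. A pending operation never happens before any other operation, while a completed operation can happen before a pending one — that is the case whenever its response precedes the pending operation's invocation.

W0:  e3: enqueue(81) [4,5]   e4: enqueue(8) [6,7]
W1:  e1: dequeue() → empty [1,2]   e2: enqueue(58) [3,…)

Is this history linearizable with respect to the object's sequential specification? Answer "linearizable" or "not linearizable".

linearizable

one valid linearization: e1, e2, e3, e4
step 1: e1 dequeue() → empty — queue <>
step 2: e2 enqueue(58) (pending, included) — queue <58>
step 3: e3 enqueue(81) — queue <58,81>
step 4: e4 enqueue(8) — queue <58,81,8>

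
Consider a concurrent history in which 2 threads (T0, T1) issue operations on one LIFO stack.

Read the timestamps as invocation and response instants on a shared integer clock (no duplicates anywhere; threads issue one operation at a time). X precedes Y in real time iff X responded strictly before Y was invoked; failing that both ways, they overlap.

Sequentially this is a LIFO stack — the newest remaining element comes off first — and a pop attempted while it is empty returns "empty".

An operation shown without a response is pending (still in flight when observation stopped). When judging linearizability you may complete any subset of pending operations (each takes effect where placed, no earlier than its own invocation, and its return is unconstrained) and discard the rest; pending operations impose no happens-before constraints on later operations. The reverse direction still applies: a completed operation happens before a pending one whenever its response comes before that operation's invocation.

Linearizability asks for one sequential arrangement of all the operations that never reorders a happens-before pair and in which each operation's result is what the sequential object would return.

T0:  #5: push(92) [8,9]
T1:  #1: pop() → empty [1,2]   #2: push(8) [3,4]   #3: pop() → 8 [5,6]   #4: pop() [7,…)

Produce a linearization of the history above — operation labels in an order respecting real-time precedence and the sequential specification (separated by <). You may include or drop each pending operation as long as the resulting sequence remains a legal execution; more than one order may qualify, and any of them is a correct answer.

#1 < #2 < #3 < #4 < #5

after step 1 (#1 pop() → empty): stack <>
after step 2 (#2 push(8)): stack <8>
after step 3 (#3 pop() → 8): stack <>
after step 4 (#4 pop() (pending, included)): stack <>
after step 5 (#5 push(92)): stack <92>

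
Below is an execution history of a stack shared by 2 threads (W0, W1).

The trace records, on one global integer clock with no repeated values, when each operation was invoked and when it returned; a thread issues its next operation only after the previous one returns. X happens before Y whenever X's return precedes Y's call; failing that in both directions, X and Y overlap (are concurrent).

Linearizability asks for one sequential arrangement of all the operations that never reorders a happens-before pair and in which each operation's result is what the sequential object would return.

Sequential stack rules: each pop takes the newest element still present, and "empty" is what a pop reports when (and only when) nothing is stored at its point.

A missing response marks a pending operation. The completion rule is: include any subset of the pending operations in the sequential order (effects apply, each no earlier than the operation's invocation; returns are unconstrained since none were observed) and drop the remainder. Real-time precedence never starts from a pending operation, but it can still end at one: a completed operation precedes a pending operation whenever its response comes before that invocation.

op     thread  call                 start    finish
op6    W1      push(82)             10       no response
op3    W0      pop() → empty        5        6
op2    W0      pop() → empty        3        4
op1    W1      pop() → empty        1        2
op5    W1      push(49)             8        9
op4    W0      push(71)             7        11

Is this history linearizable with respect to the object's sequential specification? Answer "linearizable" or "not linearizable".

linearizable

witness order: op1, op2, op3, op4, op5
1. op1 pop() → empty, leaving stack <>
2. op2 pop() → empty, leaving stack <>
3. op3 pop() → empty, leaving stack <>
4. op4 push(71), leaving stack <71>
5. op5 push(49), leaving stack <71,49>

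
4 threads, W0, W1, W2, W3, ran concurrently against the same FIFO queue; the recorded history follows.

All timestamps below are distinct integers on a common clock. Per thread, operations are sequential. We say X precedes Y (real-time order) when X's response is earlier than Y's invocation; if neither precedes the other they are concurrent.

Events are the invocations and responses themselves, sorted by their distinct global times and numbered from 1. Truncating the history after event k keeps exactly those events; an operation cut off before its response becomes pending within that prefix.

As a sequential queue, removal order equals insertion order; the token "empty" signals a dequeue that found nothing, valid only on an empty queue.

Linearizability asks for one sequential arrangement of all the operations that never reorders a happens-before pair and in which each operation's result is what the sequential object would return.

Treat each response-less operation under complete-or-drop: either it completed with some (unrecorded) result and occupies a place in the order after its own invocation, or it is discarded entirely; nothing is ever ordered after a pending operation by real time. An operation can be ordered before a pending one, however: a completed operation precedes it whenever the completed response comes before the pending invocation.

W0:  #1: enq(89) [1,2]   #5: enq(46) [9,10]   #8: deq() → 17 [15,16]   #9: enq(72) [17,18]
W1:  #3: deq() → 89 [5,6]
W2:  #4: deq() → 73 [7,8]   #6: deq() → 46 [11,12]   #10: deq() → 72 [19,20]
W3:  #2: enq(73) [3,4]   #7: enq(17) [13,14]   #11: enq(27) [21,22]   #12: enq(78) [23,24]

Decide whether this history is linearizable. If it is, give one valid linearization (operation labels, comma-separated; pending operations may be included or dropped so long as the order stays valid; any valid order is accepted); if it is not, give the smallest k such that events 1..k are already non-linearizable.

after step 1 (#1 enq(89)): queue <89>
after step 2 (#2 enq(73)): queue <89,73>
after step 3 (#3 deq() → 89): queue <73>
after step 4 (#4 deq() → 73): queue <>
after step 5 (#5 enq(46)): queue <46>
after step 6 (#6 deq() → 46): queue <>
after step 7 (#7 enq(17)): queue <17>
after step 8 (#8 deq() → 17): queue <>
after step 9 (#9 enq(72)): queue <72>
after step 10 (#10 deq() → 72): queue <>
after step 11 (#11 enq(27)): queue <27>
after step 12 (#12 enq(78)): queue <27,78>

linearizable — witness: #1, #2, #3, #4, #5, #6, #7, #8, #9, #10, #11, #12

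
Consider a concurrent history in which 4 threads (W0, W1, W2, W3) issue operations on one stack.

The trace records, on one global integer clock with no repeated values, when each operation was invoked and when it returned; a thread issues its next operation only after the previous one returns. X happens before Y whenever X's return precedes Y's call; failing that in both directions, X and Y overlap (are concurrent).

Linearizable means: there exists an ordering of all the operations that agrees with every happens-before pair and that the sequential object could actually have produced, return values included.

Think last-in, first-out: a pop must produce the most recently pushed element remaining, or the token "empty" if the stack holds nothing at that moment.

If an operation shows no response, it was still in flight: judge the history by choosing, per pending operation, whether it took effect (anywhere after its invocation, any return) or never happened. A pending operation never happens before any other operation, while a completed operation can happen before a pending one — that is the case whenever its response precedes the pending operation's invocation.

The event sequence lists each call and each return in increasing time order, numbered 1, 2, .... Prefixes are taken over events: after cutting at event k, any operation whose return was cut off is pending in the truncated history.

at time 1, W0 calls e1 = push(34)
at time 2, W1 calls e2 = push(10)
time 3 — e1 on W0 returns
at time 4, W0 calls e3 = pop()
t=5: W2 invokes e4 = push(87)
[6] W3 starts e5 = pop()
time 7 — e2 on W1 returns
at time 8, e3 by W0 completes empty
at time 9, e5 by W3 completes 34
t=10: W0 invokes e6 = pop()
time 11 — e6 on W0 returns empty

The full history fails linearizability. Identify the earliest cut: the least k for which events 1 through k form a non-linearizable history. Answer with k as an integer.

a valid linearization of events 1..10 exists, for instance e1, e5, e3, e2:
step 1: e1 push(34) — stack <34>
step 2: e5 pop() → 34 — stack <>
step 3: e3 pop() → empty — stack <>
step 4: e2 push(10) — stack <10>
include event 11 — e6 responding at 11 — and every candidate order breaks
including or dropping the 1 pending operation (e4) in any combination fails
e.g. e1, e2, e3, e5, e6 (pending dropped): illegal at step 3, since e3 pop() → empty cannot apply there
e.g. e1, e2, e5, e3, e6 (pending dropped): illegal at step 3, since e5 pop() → 34 cannot apply there

11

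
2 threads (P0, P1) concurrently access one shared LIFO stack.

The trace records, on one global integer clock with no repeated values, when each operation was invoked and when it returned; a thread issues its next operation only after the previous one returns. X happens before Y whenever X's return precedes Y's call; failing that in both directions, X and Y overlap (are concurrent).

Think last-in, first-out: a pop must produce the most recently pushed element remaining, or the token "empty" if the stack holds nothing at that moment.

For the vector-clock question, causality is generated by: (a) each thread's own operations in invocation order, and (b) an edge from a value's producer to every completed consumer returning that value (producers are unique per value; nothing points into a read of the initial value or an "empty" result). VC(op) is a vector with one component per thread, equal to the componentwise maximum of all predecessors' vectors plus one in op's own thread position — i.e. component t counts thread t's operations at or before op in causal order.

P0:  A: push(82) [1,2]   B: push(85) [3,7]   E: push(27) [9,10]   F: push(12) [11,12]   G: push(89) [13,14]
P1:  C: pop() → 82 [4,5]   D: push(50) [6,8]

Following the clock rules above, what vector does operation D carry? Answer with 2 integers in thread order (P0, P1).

invoked at 1, A has no predecessors; its own P0 bump gives (1, 0)
invoked at 4, C merges VC(A)=(1, 0) and bumps P1's slot → (1, 1)
invoked at 3, B merges VC(A)=(1, 0) and bumps P0's slot → (2, 0)
invoked at 6, D merges VC(C)=(1, 1) and bumps P1's slot → (1, 2)
invoked at 9, E merges VC(B)=(2, 0) and bumps P0's slot → (3, 0)
invoked at 11, F merges VC(E)=(3, 0) and bumps P0's slot → (4, 0)
invoked at 13, G merges VC(F)=(4, 0) and bumps P0's slot → (5, 0)
target: VC(D) = (1, 2)

(1, 2)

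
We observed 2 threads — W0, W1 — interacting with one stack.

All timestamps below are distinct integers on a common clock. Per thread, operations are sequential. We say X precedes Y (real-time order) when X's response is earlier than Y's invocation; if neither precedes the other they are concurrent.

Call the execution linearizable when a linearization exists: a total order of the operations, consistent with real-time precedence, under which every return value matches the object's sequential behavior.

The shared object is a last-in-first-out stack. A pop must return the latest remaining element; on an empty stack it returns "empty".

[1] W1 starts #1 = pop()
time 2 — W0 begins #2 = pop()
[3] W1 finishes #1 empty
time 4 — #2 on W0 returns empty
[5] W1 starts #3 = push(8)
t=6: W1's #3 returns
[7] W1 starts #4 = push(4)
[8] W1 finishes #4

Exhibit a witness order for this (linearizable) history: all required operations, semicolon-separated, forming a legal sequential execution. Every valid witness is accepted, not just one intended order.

#1; #2; #3; #4

step 1: #1 pop() → empty — stack <>
step 2: #2 pop() → empty — stack <>
step 3: #3 push(8) — stack <8>
step 4: #4 push(4) — stack <8,4>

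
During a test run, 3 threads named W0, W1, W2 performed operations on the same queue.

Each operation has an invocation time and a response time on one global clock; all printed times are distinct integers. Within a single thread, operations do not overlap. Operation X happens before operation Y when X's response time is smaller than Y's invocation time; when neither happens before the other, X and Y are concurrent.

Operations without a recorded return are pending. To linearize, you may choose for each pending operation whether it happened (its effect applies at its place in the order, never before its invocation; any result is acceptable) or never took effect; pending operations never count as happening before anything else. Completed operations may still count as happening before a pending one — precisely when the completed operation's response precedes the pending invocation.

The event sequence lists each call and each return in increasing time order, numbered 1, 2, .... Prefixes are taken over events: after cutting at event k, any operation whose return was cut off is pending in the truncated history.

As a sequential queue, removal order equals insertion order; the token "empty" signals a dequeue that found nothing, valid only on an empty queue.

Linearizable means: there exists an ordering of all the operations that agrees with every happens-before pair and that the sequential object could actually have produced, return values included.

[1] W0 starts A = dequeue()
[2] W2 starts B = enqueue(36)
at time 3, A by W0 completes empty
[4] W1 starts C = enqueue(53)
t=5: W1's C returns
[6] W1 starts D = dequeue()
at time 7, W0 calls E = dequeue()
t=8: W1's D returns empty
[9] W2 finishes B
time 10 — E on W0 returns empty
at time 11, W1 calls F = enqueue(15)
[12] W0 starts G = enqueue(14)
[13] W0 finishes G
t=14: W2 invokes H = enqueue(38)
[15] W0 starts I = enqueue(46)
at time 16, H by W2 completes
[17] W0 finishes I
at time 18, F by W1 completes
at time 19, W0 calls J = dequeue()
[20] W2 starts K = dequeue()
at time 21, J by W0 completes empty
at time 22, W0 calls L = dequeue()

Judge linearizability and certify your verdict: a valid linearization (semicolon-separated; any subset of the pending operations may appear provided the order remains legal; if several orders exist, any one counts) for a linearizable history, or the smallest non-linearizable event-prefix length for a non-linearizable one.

not linearizable — minimal violating prefix: 10 events

through event 9 a valid linearization exists; event 10 (E responding at time 10) ends that
all 10 real-time-respecting orders fail — 5 completed queue operations, no legal replay
take A, B, C, D, E: step 4 already fails, because D dequeue() → empty cannot occur there
take A, B, C, E, D: step 4 already fails, because E dequeue() → empty cannot occur there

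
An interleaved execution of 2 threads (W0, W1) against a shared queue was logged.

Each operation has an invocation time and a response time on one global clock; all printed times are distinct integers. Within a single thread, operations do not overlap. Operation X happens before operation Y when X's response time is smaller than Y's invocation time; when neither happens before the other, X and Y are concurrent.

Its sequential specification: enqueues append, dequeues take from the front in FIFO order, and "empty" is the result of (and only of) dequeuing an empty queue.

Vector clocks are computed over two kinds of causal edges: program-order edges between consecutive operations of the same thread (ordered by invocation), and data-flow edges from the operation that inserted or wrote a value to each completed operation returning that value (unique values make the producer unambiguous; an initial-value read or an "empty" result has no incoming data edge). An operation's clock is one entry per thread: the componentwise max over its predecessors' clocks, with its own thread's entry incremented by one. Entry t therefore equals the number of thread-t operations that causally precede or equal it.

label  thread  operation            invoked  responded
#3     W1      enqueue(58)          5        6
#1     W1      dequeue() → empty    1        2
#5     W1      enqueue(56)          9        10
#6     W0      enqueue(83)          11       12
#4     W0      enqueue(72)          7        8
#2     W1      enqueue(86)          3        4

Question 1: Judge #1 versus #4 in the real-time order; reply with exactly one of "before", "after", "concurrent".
#1 spans [1,2], #4 spans [7,8]
resp(#1)=2 < inv(#4)=7

before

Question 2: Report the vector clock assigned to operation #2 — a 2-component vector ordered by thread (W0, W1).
#1 (invocation 1): nothing precedes it; W1's component alone gives (0, 1)
#4 (invocation 7): nothing precedes it; W0's component alone gives (1, 0)
#2, invoked 3, takes VC(#1)=(0, 1) under max, adds 1 for W1 → (0, 2)
#6, invoked 11, takes VC(#4)=(1, 0) under max, adds 1 for W0 → (2, 0)
#3, invoked 5, takes VC(#2)=(0, 2) under max, adds 1 for W1 → (0, 3)
#5, invoked 9, takes VC(#3)=(0, 3) under max, adds 1 for W1 → (0, 4)
target: VC(#2) = (0, 2)

(0, 2)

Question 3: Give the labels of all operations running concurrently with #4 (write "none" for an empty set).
#4 runs from 7 to 8; window-overlapping ops are concurrent
#1 [1,2]: before
#2 [3,4]: before
#3 [5,6]: before
#5 [9,10]: after
#6 [11,12]: after

none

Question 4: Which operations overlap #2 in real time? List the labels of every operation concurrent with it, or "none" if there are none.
concurrent with #2 ([3,4]): every op whose interval crosses 3..4
#1 [1,2]: before
#3 [5,6]: after
#4 [7,8]: after
#5 [9,10]: after
#6 [11,12]: after

none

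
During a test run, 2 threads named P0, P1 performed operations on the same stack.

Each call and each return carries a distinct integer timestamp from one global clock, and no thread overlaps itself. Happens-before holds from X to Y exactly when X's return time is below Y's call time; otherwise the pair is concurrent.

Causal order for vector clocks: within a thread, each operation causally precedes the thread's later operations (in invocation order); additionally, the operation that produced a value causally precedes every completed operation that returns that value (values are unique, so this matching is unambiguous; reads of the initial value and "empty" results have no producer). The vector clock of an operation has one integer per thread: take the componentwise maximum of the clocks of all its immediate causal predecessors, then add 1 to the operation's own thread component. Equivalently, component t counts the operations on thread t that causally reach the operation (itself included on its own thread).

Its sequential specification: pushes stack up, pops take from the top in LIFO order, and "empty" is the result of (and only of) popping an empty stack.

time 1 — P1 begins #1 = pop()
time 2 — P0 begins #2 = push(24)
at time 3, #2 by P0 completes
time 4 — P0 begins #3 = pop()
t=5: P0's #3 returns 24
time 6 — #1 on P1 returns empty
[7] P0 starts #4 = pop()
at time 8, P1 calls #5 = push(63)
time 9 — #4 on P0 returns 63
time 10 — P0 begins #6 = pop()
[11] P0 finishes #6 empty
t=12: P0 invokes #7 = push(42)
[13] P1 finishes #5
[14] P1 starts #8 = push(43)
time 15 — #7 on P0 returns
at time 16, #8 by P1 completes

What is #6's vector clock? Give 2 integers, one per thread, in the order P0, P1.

(4, 2)

#1 (invocation 1): nothing precedes it; P1's component alone gives (0, 1)
#2 (invocation 2): nothing precedes it; P0's component alone gives (1, 0)
#5 (invocation 8): componentwise max over VC(#1)=(0, 1), +1 at P1, giving (0, 2)
#3 (invocation 4): componentwise max over VC(#2)=(1, 0), +1 at P0, giving (2, 0)
#8 (invocation 14): componentwise max over VC(#5)=(0, 2), +1 at P1, giving (0, 3)
#4 (invocation 7): componentwise max over VC(#3)=(2, 0), VC(#5)=(0, 2), +1 at P0, giving (3, 2)
#6 (invocation 10): componentwise max over VC(#4)=(3, 2), +1 at P0, giving (4, 2)
#7 (invocation 12): componentwise max over VC(#6)=(4, 2), +1 at P0, giving (5, 2)
target: VC(#6) = (4, 2)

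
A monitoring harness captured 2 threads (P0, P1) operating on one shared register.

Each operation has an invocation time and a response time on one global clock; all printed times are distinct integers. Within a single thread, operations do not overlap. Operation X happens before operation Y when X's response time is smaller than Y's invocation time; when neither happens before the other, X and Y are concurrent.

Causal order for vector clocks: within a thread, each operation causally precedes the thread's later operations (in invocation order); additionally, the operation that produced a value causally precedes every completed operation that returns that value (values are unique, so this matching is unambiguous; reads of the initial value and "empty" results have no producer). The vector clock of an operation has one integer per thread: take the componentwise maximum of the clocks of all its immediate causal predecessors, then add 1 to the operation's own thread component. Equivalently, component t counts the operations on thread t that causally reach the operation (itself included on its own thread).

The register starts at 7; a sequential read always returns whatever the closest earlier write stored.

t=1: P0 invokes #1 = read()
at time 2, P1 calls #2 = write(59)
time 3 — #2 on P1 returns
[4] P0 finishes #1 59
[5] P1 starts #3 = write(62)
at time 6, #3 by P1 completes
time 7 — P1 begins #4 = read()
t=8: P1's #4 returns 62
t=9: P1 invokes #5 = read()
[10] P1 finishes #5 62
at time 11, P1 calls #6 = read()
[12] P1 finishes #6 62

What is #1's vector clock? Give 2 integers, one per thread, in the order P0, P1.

invoked at 2, #2 has no predecessors; its own P1 bump gives (0, 1)
#3, invoked 5, takes VC(#2)=(0, 1) under max, adds 1 for P1 → (0, 2)
#1, invoked 1, takes VC(#2)=(0, 1) under max, adds 1 for P0 → (1, 1)
#4, invoked 7, takes VC(#3)=(0, 2) under max, adds 1 for P1 → (0, 3)
#5, invoked 9, takes VC(#3)=(0, 2), VC(#4)=(0, 3) under max, adds 1 for P1 → (0, 4)
#6, invoked 11, takes VC(#3)=(0, 2), VC(#5)=(0, 4) under max, adds 1 for P1 → (0, 5)
target: VC(#1) = (1, 1)

(1, 1)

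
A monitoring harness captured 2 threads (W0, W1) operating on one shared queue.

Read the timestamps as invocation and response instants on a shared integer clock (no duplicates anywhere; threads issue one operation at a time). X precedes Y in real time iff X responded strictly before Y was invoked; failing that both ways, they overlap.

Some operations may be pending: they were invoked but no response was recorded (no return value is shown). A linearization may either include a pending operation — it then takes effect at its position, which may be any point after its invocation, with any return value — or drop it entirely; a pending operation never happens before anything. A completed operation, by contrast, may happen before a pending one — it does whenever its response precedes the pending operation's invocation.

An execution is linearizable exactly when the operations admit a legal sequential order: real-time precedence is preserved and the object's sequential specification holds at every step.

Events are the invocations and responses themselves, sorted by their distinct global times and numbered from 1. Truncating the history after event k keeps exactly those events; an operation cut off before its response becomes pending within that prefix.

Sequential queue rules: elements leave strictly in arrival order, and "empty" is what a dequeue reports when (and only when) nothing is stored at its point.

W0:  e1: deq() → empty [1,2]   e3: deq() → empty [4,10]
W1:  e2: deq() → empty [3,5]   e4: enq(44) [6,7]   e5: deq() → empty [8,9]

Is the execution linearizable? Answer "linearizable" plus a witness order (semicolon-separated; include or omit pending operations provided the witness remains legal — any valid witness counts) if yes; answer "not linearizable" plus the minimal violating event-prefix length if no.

events 1..9 are fine; event 10 — the response of e3 at time 10 — makes the prefix non-linearizable
no legal order exists: 4 real-time-consistent candidates over 5 completed queue operations, all rejected
one such order, e1, e2, e3, e4, e5, breaks at step 5 where e5 deq() → empty is illegal
one such order, e1, e2, e4, e3, e5, breaks at step 4 where e3 deq() → empty is illegal

not linearizable — minimal violating prefix: 10 events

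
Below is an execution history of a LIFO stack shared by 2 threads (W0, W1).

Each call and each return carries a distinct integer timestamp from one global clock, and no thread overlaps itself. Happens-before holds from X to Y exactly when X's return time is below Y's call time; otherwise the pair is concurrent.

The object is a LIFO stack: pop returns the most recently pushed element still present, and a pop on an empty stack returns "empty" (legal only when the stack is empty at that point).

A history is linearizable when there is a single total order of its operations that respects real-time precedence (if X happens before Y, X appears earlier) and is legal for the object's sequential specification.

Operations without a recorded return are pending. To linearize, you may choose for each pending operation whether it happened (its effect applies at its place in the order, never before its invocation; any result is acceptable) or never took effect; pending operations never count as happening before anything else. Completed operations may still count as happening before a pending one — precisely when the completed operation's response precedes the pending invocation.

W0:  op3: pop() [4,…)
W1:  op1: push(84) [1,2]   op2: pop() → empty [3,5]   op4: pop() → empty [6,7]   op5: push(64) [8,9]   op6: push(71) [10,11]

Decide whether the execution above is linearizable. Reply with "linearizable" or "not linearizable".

linearizable

witness order: op1, op3, op2, op4, op5, op6
1. op1 push(84), leaving stack <84>
2. op3 pop() (pending, included), leaving stack <>
3. op2 pop() → empty, leaving stack <>
4. op4 pop() → empty, leaving stack <>
5. op5 push(64), leaving stack <64>
6. op6 push(71), leaving stack <64,71>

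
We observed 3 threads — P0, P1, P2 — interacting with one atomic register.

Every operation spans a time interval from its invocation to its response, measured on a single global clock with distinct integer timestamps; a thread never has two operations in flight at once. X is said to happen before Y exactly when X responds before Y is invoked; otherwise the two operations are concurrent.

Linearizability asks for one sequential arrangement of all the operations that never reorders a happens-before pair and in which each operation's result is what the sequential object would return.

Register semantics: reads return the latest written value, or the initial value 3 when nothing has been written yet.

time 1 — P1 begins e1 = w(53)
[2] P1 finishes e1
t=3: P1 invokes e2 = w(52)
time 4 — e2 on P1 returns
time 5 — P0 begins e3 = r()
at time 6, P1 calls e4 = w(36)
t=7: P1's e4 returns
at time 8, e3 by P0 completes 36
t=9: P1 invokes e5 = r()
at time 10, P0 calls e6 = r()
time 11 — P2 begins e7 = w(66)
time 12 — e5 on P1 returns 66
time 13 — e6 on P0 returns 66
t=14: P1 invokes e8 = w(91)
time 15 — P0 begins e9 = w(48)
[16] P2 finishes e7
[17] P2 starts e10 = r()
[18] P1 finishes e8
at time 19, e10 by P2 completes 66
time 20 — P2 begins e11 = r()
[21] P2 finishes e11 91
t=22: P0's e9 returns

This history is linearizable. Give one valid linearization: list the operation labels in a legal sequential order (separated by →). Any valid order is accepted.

step 1: e1 w(53) — value 53
step 2: e2 w(52) — value 52
step 3: e4 w(36) — value 36
step 4: e3 r() → 36 — value 36
step 5: e7 w(66) — value 66
step 6: e5 r() → 66 — value 66
step 7: e6 r() → 66 — value 66
step 8: e10 r() → 66 — value 66
step 9: e8 w(91) — value 91
step 10: e11 r() → 91 — value 91
step 11: e9 w(48) — value 48

e1 → e2 → e4 → e3 → e7 → e5 → e6 → e10 → e8 → e11 → e9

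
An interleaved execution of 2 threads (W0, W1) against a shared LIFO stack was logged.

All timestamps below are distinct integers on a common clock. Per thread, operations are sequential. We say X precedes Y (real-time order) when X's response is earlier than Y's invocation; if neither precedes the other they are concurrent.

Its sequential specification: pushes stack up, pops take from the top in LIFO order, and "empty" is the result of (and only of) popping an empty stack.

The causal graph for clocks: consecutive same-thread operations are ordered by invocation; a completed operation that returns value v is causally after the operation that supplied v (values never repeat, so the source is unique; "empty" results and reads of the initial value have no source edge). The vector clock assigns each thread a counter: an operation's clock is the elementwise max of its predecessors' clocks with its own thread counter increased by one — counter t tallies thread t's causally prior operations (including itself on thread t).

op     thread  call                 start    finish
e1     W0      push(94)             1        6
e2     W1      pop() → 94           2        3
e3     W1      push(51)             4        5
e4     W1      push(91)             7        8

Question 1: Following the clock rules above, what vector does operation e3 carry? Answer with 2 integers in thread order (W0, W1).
Answer: (1, 2)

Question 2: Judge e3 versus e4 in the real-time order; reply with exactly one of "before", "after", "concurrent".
Answer: before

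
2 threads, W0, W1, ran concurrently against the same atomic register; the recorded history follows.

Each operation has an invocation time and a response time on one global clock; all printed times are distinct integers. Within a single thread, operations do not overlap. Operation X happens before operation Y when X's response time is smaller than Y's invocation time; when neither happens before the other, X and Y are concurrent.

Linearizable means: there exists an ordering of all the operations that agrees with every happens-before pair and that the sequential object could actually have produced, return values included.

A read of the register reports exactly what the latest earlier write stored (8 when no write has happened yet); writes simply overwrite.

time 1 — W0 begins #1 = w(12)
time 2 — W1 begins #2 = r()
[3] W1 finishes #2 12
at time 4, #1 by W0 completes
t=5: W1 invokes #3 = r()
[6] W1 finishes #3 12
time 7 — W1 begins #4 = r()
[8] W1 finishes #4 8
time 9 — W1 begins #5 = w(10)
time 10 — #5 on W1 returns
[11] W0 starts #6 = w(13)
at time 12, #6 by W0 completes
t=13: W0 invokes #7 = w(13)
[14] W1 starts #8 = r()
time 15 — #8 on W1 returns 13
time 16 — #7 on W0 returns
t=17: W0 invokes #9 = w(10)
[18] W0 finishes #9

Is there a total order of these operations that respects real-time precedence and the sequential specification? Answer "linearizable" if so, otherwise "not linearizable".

cut after 7 events: linearizable; cut after 8 events (#4 responds, time 8): not linearizable
real-time-consistent orders of the 4 completed operations: 2 — all fail the atomic register replay
take #1, #2, #3, #4: step 4 already fails, because #4 r() → 8 cannot occur there
take #2, #1, #3, #4: step 1 already fails, because #2 r() → 12 cannot occur there

not linearizable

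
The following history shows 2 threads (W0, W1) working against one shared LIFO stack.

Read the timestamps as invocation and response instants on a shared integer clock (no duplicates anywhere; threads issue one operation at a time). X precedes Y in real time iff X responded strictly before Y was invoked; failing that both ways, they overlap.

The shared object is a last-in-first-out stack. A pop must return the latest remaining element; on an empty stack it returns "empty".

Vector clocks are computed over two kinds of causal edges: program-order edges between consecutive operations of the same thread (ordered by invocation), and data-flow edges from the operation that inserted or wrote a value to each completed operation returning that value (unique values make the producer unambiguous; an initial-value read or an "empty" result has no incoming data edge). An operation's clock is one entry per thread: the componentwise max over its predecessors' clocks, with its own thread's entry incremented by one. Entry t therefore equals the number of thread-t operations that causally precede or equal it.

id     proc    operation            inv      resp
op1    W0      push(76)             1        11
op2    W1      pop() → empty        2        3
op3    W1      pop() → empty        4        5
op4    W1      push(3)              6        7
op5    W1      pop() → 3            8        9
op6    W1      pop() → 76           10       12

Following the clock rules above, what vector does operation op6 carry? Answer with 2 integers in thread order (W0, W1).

invoked at 2, op2 has no predecessors; its own W1 bump gives (0, 1)
invoked at 1, op1 has no predecessors; its own W0 bump gives (1, 0)
merge at op3 (invoked 4): VC(op2)=(0, 1), own-thread bump on W1 → (0, 2)
merge at op4 (invoked 6): VC(op3)=(0, 2), own-thread bump on W1 → (0, 3)
merge at op5 (invoked 8): VC(op4)=(0, 3), own-thread bump on W1 → (0, 4)
merge at op6 (invoked 10): VC(op1)=(1, 0), VC(op5)=(0, 4), own-thread bump on W1 → (1, 5)
target: VC(op6) = (1, 5)

(1, 5)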